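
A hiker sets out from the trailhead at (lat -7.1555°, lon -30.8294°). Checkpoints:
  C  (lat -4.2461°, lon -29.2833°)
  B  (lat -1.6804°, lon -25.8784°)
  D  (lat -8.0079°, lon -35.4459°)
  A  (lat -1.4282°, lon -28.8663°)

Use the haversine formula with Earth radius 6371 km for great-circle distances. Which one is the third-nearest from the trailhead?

Distance to each, sorted:
C: 365.9 km
D: 517.6 km
A: 673.0 km
B: 819.6 km
The third-nearest is A at 673.0 km.

A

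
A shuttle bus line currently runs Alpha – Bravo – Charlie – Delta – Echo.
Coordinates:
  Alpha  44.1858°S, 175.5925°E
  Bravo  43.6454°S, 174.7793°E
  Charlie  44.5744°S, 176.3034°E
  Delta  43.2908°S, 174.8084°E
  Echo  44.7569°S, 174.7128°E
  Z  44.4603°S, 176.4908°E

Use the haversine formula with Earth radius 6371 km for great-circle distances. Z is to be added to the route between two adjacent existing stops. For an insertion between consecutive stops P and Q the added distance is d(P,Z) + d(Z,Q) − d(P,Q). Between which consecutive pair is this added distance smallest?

between Charlie and Delta

Added distance for inserting Z between each consecutive pair:
Alpha–Bravo: 153.1 km
Bravo–Charlie: 24.0 km
Charlie–Delta: 20.6 km
Delta–Echo: 168.7 km
Smallest added distance is 20.6 km, inserting between Charlie and Delta.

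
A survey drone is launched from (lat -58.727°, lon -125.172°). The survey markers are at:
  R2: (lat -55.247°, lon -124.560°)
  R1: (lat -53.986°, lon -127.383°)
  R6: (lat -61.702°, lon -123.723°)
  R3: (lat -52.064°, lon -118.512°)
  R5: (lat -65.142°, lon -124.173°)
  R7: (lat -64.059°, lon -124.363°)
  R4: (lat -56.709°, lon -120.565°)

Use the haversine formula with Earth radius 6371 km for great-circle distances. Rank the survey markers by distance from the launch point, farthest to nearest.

R3, R5, R7, R1, R2, R4, R6

Distances from the launch point:
R3 (lat -52.064°, lon -118.512°): 851.0 km
R5 (lat -65.142°, lon -124.173°): 715.2 km
R7 (lat -64.059°, lon -124.363°): 594.4 km
R1 (lat -53.986°, lon -127.383°): 544.4 km
R2 (lat -55.247°, lon -124.560°): 388.7 km
R4 (lat -56.709°, lon -120.565°): 353.7 km
R6 (lat -61.702°, lon -123.723°): 340.3 km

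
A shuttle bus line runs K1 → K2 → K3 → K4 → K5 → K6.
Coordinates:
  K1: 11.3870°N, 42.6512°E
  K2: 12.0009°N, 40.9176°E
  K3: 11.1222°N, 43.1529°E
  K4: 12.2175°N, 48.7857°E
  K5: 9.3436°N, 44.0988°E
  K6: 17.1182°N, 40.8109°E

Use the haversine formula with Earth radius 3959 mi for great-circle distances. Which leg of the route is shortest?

K1–K2

Leg distances:
K1→K2: 124.7 mi
K2→K3: 163.0 mi
K3→K4: 388.6 mi
K4→K5: 375.0 mi
K5→K6: 580.9 mi
The shortest leg is K1–K2 at 124.7 mi.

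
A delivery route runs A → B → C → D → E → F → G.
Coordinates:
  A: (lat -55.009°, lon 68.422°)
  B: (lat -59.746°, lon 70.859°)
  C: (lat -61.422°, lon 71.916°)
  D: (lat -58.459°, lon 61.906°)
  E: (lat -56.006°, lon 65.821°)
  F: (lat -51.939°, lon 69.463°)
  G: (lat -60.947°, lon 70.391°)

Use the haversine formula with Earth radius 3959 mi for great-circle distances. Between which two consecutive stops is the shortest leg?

B–C

Leg distances:
A→B: 339.6 mi
B→C: 121.2 mi
C→D: 401.8 mi
D→E: 223.9 mi
E→F: 317.5 mi
F→G: 623.4 mi
The shortest leg is B–C at 121.2 mi.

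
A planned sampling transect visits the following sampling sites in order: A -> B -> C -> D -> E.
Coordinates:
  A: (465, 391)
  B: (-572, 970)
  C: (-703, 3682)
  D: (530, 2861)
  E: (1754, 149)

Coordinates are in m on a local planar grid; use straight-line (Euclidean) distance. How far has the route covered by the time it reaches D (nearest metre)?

Leg distances:
A→B: 1187.7 m  (cumulative 1187.7 m)
B→C: 2715.2 m  (cumulative 3902.9 m)
C→D: 1481.3 m  (cumulative 5384.2 m)
Cumulative distance at D ≈ 5384 m.

5384 m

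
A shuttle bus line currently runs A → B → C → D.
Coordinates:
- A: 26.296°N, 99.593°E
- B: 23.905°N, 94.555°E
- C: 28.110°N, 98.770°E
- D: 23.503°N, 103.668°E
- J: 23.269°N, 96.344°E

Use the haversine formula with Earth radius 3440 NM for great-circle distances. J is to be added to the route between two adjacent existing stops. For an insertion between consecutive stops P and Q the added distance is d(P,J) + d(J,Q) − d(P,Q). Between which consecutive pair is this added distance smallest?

between A and B

Added distance for inserting J between each consecutive pair:
A–B: 50.1 NM
B–C: 84.7 NM
C–D: 339.9 NM
Smallest added distance is 50.1 NM, inserting between A and B.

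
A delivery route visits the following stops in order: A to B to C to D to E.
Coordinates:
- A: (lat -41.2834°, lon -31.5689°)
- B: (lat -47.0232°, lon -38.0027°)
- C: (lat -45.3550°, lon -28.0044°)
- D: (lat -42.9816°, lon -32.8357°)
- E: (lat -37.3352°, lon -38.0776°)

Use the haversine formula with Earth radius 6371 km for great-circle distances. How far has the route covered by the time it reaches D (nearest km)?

2076 km

Leg distances:
A→B: 818.4 km  (cumulative 818.4 km)
B→C: 791.1 km  (cumulative 1609.5 km)
C→D: 466.9 km  (cumulative 2076.4 km)
Cumulative distance at D ≈ 2076 km.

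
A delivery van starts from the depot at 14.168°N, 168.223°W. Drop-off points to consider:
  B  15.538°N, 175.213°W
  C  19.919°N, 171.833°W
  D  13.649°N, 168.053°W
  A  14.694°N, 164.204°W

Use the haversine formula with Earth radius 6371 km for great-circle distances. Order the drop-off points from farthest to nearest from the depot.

Computing each great-circle distance from 14.168°N, 168.223°W:
B 15.538°N, 175.213°W: 766.5 km
C 19.919°N, 171.833°W: 745.7 km
A 14.694°N, 164.204°W: 436.7 km
D 13.649°N, 168.053°W: 60.6 km

B, C, A, D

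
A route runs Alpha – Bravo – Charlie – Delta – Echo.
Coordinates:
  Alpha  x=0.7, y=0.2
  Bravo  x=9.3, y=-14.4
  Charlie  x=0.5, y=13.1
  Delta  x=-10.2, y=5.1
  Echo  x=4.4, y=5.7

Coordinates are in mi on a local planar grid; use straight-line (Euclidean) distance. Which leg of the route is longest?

Bravo–Charlie

Leg distances:
Alpha→Bravo: 16.9 mi
Bravo→Charlie: 28.9 mi
Charlie→Delta: 13.4 mi
Delta→Echo: 14.6 mi
The longest leg is Bravo–Charlie at 28.9 mi.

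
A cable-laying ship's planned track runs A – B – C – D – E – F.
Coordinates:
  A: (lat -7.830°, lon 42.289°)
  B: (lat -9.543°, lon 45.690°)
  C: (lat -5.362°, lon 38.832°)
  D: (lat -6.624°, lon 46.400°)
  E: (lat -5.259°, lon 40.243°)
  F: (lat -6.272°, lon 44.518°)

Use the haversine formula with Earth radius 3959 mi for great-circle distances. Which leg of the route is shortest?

A–B

Leg distances:
A→B: 260.7 mi
B→C: 551.5 mi
C→D: 527.3 mi
D→E: 433.5 mi
E→F: 302.1 mi
The shortest leg is A–B at 260.7 mi.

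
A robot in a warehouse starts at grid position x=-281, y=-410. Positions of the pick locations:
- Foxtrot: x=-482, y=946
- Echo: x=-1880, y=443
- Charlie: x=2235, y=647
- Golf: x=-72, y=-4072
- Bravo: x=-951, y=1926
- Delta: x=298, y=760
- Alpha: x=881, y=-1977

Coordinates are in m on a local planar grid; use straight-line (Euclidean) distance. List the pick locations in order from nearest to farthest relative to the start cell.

Delta, Foxtrot, Echo, Alpha, Bravo, Charlie, Golf

Distances from the start cell:
Delta x=298, y=760: 1305.4 m
Foxtrot x=-482, y=946: 1370.8 m
Echo x=-1880, y=443: 1812.3 m
Alpha x=881, y=-1977: 1950.8 m
Bravo x=-951, y=1926: 2430.2 m
Charlie x=2235, y=647: 2729.0 m
Golf x=-72, y=-4072: 3668.0 m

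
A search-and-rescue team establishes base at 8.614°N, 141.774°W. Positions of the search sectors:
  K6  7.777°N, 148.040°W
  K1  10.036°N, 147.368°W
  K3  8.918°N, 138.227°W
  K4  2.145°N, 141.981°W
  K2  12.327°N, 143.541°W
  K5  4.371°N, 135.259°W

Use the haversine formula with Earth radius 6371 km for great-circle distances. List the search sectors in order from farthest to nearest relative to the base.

K5, K4, K6, K1, K2, K3

Distance from the base at 8.614°N, 141.774°W to each:
K5 4.371°N, 135.259°W: 860.5 km
K4 2.145°N, 141.981°W: 719.7 km
K6 7.777°N, 148.040°W: 695.9 km
K1 10.036°N, 147.368°W: 633.8 km
K2 12.327°N, 143.541°W: 455.8 km
K3 8.918°N, 138.227°W: 391.3 km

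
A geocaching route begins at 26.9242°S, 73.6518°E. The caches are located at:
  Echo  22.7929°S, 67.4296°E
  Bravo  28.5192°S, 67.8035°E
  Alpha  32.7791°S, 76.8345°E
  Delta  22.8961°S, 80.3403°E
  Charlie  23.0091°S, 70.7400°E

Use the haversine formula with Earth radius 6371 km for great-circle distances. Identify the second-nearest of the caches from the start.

Distance to each, sorted:
Charlie: 525.0 km
Bravo: 602.3 km
Alpha: 719.6 km
Echo: 777.7 km
Delta: 809.5 km
The second-nearest is Bravo at 602.3 km.

Bravo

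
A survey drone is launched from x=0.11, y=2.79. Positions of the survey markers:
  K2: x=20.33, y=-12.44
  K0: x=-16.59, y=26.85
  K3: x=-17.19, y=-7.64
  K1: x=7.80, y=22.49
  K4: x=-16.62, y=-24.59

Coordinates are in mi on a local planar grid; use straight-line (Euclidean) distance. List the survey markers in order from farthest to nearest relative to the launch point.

K4, K0, K2, K1, K3

Distance from the launch point at x=0.11, y=2.79 to each:
K4 x=-16.62, y=-24.59: 32.1 mi
K0 x=-16.59, y=26.85: 29.3 mi
K2 x=20.33, y=-12.44: 25.3 mi
K1 x=7.80, y=22.49: 21.1 mi
K3 x=-17.19, y=-7.64: 20.2 mi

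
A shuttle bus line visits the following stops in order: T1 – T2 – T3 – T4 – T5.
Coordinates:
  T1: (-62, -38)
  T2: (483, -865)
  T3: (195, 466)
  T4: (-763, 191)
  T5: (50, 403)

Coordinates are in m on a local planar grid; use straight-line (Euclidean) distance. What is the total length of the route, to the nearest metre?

Leg distances:
T1→T2: 990.4 m  (cumulative 990.4 m)
T2→T3: 1361.8 m  (cumulative 2352.2 m)
T3→T4: 996.7 m  (cumulative 3348.9 m)
T4→T5: 840.2 m  (cumulative 4189.1 m)
Total route length ≈ 4189 m.

4189 m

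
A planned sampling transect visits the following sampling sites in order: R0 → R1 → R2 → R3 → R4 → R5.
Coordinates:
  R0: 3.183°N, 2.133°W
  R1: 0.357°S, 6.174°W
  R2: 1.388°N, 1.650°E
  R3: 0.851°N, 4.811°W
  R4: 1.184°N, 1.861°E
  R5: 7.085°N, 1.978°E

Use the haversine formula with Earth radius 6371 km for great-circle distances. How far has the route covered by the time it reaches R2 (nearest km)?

Leg distances:
R0→R1: 597.2 km  (cumulative 597.2 km)
R1→R2: 891.3 km  (cumulative 1488.5 km)
Cumulative distance at R2 ≈ 1489 km.

1489 km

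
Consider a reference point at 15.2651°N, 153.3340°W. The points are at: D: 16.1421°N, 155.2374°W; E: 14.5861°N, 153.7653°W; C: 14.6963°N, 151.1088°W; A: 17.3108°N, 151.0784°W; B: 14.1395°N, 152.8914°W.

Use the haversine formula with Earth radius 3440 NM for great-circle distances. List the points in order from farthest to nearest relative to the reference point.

A, C, D, B, E

Computing each great-circle distance from 15.2651°N, 153.3340°W:
A 17.3108°N, 151.0784°W: 178.8 NM
C 14.6963°N, 151.1088°W: 133.5 NM
D 16.1421°N, 155.2374°W: 122.0 NM
B 14.1395°N, 152.8914°W: 72.3 NM
E 14.5861°N, 153.7653°W: 47.8 NM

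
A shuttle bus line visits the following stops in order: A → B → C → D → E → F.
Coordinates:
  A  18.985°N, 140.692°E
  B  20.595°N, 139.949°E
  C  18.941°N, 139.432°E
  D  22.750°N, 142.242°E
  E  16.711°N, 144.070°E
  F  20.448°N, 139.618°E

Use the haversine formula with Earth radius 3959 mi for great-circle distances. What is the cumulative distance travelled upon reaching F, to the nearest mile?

Leg distances:
A→B: 121.3 mi  (cumulative 121.3 mi)
B→C: 119.1 mi  (cumulative 240.4 mi)
C→D: 319.7 mi  (cumulative 560.1 mi)
D→E: 433.9 mi  (cumulative 993.9 mi)
E→F: 389.4 mi  (cumulative 1383.4 mi)
Cumulative distance at F ≈ 1383 mi.

1383 mi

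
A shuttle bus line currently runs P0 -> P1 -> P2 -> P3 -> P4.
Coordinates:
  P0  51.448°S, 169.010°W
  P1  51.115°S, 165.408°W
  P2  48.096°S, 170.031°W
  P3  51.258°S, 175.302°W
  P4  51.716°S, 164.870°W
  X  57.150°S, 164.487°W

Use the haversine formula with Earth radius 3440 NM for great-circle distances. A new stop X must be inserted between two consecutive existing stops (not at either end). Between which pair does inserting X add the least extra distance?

between P3 and P4

Added distance for inserting X between each consecutive pair:
P0–P1: 604.1 NM
P1–P2: 688.0 NM
P2–P3: 818.3 NM
P3–P4: 453.8 NM
Smallest added distance is 453.8 NM, inserting between P3 and P4.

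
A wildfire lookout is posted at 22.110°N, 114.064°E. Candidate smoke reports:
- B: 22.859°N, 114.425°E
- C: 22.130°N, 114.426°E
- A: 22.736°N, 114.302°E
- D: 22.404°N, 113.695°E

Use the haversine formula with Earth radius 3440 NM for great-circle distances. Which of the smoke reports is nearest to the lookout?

C

Distance to each, sorted:
C: 20.2 NM
D: 27.1 NM
A: 39.8 NM
B: 49.2 NM
The nearest is C at 20.2 NM.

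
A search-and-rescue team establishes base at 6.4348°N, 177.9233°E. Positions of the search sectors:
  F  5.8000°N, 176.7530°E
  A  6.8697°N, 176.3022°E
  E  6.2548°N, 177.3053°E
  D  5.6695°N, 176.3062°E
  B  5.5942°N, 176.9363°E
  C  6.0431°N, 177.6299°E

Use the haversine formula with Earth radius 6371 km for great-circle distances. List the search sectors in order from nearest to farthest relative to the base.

Computing each great-circle distance from 6.4348°N, 177.9233°E:
C 6.0431°N, 177.6299°E: 54.3 km
E 6.2548°N, 177.3053°E: 71.2 km
B 5.5942°N, 176.9363°E: 143.7 km
F 5.8000°N, 176.7530°E: 147.4 km
A 6.8697°N, 176.3022°E: 185.5 km
D 5.6695°N, 176.3062°E: 198.0 km

C, E, B, F, A, D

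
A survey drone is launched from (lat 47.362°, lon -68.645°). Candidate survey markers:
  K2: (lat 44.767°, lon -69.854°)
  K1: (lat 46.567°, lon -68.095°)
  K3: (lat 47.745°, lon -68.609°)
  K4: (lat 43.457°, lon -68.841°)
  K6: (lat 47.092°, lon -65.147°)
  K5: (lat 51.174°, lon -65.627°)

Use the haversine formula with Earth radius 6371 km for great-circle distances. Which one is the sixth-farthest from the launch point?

Distance to each, sorted:
K5: 477.0 km
K4: 434.5 km
K2: 303.2 km
K6: 265.8 km
K1: 97.8 km
K3: 42.7 km
The sixth-farthest is K3 at 42.7 km.

K3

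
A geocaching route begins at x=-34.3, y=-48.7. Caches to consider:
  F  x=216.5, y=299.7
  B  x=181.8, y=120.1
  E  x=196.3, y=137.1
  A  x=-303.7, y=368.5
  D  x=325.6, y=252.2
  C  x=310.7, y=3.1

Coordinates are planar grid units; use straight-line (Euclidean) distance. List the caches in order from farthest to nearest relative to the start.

Computing each straight-line distance from x=-34.3, y=-48.7:
A x=-303.7, y=368.5: 496.6
D x=325.6, y=252.2: 469.1
F x=216.5, y=299.7: 429.3
C x=310.7, y=3.1: 348.9
E x=196.3, y=137.1: 296.1
B x=181.8, y=120.1: 274.2

A, D, F, C, E, B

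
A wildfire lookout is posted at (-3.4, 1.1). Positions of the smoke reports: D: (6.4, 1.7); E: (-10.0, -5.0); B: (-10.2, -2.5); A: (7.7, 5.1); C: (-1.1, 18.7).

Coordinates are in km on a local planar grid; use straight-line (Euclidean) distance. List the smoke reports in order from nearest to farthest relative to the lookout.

B, E, D, A, C

Computing each straight-line distance from (-3.4, 1.1):
B (-10.2, -2.5): 7.7 km
E (-10.0, -5.0): 9.0 km
D (6.4, 1.7): 9.8 km
A (7.7, 5.1): 11.8 km
C (-1.1, 18.7): 17.7 km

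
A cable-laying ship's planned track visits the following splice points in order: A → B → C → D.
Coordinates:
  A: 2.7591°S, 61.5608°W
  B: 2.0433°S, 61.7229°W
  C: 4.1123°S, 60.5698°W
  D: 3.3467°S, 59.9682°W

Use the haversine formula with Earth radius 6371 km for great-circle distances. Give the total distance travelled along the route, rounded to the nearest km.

Leg distances:
A→B: 81.6 km  (cumulative 81.6 km)
B→C: 263.3 km  (cumulative 344.9 km)
C→D: 108.2 km  (cumulative 453.1 km)
Total route length ≈ 453 km.

453 km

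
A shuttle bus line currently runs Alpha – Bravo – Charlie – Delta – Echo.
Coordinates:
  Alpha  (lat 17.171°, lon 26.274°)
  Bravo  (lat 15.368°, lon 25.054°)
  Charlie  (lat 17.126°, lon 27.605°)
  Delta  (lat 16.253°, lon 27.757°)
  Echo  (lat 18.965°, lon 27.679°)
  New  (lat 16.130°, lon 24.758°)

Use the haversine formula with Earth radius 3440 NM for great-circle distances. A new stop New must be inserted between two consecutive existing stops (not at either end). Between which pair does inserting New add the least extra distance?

Added distance for inserting New between each consecutive pair:
Alpha–Bravo: 27.0 NM
Bravo–Charlie: 42.2 NM
Charlie–Delta: 294.3 NM
Delta–Echo: 248.8 NM
Smallest added distance is 27.0 NM, inserting between Alpha and Bravo.

between Alpha and Bravo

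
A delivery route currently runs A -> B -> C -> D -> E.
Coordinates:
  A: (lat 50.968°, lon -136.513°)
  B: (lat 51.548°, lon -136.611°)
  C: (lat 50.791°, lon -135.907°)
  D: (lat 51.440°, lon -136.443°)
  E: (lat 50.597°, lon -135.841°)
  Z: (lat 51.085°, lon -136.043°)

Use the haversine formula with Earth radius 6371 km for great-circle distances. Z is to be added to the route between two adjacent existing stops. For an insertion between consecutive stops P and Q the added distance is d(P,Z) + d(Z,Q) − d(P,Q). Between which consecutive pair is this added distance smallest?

Added distance for inserting Z between each consecutive pair:
A–B: 35.4 km
B–C: 1.5 km
C–D: 1.1 km
D–E: 1.6 km
Smallest added distance is 1.1 km, inserting between C and D.

between C and D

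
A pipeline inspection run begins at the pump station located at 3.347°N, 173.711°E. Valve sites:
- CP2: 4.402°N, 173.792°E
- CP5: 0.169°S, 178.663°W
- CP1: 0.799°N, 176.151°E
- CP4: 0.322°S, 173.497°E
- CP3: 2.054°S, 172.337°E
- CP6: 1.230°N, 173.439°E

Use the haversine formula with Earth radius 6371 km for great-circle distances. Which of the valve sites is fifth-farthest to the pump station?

CP6

Distance to each, sorted:
CP5: 933.3 km
CP3: 619.7 km
CP4: 408.7 km
CP1: 392.1 km
CP6: 237.3 km
CP2: 117.7 km
The fifth-farthest is CP6 at 237.3 km.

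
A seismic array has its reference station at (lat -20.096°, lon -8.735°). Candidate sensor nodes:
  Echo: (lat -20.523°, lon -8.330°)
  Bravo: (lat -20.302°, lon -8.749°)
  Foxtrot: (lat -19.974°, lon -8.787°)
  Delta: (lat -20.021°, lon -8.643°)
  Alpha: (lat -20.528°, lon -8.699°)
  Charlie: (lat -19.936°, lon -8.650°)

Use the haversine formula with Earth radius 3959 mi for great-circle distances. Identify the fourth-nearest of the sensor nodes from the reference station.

Bravo

Distances from the reference station ((lat -20.096°, lon -8.735°)):
Delta: 7.9 mi
Foxtrot: 9.1 mi
Charlie: 12.4 mi
Bravo: 14.3 mi
Alpha: 29.9 mi
Echo: 39.5 mi
The fourth-nearest is Bravo at 14.3 mi.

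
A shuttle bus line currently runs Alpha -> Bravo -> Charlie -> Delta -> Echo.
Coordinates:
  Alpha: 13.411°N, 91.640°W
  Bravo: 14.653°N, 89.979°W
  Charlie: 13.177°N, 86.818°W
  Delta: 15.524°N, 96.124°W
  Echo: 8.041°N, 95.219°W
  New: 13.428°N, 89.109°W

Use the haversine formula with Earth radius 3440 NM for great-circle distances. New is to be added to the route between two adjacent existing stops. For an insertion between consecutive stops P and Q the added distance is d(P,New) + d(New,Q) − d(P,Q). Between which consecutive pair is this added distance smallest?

Added distance for inserting New between each consecutive pair:
Alpha–Bravo: 115.0 NM
Bravo–Charlie: 19.6 NM
Charlie–Delta: 2.2 NM
Delta–Echo: 458.5 NM
Smallest added distance is 2.2 NM, inserting between Charlie and Delta.

between Charlie and Delta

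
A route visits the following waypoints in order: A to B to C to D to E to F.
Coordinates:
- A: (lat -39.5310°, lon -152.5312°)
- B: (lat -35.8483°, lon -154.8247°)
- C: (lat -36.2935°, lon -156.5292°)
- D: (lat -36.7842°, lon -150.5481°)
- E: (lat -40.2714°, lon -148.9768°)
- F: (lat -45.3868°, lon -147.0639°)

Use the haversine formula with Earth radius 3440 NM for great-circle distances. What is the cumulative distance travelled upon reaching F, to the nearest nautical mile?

Leg distances:
A→B: 246.5 NM  (cumulative 246.5 NM)
B→C: 86.9 NM  (cumulative 333.4 NM)
C→D: 290.0 NM  (cumulative 623.4 NM)
D→E: 222.0 NM  (cumulative 845.4 NM)
E→F: 318.4 NM  (cumulative 1163.8 NM)
Cumulative distance at F ≈ 1164 NM.

1164 NM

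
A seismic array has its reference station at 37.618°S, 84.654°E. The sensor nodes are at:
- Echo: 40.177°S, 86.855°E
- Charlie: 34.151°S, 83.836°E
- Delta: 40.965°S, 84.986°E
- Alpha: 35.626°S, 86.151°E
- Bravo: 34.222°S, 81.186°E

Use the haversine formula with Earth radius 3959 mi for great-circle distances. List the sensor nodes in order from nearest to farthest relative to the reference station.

Computing each great-circle distance from 37.618°S, 84.654°E:
Alpha 35.626°S, 86.151°E: 160.7 mi
Echo 40.177°S, 86.855°E: 212.8 mi
Delta 40.965°S, 84.986°E: 231.9 mi
Charlie 34.151°S, 83.836°E: 243.9 mi
Bravo 34.222°S, 81.186°E: 304.5 mi

Alpha, Echo, Delta, Charlie, Bravo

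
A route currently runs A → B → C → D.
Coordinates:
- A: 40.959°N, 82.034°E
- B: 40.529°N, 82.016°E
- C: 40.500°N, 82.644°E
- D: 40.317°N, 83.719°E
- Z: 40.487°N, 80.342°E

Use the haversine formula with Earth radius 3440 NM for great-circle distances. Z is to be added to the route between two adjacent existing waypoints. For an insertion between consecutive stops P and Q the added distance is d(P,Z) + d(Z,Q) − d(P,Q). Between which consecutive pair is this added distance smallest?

Added distance for inserting Z between each consecutive pair:
A–B: 132.7 NM
B–C: 152.8 NM
C–D: 209.5 NM
Smallest added distance is 132.7 NM, inserting between A and B.

between A and B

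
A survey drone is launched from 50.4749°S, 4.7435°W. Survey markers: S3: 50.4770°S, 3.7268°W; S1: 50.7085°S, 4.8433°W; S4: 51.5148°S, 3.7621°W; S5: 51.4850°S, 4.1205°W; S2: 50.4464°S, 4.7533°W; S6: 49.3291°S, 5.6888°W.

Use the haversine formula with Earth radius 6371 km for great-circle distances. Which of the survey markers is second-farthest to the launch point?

Distance to each, sorted:
S6: 144.3 km
S4: 134.5 km
S5: 120.5 km
S3: 71.9 km
S1: 26.9 km
S2: 3.2 km
The second-farthest is S4 at 134.5 km.

S4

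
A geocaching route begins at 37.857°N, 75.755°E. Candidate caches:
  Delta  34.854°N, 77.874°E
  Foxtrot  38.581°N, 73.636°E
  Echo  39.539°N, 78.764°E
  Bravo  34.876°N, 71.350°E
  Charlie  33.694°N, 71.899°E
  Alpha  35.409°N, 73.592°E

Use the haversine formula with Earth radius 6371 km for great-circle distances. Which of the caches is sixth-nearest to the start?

Distance to each, sorted:
Foxtrot: 201.9 km
Echo: 321.2 km
Alpha: 333.7 km
Delta: 384.0 km
Bravo: 515.1 km
Charlie: 578.9 km
The sixth-nearest is Charlie at 578.9 km.

Charlie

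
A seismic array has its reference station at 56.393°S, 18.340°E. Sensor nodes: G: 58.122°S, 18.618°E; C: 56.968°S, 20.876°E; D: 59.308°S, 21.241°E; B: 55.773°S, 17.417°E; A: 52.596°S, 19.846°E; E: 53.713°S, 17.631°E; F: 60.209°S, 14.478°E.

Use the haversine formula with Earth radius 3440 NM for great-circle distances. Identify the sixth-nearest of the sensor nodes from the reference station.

Distance to each, sorted:
B: 48.4 NM
C: 90.5 NM
G: 104.2 NM
E: 162.7 NM
D: 198.0 NM
A: 233.9 NM
F: 259.4 NM
The sixth-nearest is A at 233.9 NM.

A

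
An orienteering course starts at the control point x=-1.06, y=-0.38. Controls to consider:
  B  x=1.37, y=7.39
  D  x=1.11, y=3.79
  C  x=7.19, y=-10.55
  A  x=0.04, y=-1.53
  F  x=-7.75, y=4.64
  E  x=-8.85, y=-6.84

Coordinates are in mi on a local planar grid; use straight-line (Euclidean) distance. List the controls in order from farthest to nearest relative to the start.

Distance from the start at x=-1.06, y=-0.38 to each:
C x=7.19, y=-10.55: 13.1 mi
E x=-8.85, y=-6.84: 10.1 mi
F x=-7.75, y=4.64: 8.4 mi
B x=1.37, y=7.39: 8.1 mi
D x=1.11, y=3.79: 4.7 mi
A x=0.04, y=-1.53: 1.6 mi

C, E, F, B, D, A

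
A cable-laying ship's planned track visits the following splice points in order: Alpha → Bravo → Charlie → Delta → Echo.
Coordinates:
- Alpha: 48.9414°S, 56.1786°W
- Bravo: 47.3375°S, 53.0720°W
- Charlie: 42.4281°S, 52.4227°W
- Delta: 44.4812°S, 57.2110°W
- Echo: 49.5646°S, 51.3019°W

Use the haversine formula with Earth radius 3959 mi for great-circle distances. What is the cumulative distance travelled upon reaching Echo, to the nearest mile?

Leg distances:
Alpha→Bravo: 181.1 mi  (cumulative 181.1 mi)
Bravo→Charlie: 340.7 mi  (cumulative 521.8 mi)
Charlie→Delta: 278.9 mi  (cumulative 800.7 mi)
Delta→Echo: 447.9 mi  (cumulative 1248.5 mi)
Cumulative distance at Echo ≈ 1249 mi.

1249 mi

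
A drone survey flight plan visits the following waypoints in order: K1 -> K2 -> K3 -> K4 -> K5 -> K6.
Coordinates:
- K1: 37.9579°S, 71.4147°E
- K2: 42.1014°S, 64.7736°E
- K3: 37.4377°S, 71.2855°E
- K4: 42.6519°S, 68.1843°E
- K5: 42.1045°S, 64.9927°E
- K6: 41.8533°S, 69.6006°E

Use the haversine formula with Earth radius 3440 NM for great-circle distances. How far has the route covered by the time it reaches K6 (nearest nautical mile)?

Leg distances:
K1→K2: 393.6 NM  (cumulative 393.6 NM)
K2→K3: 410.5 NM  (cumulative 804.1 NM)
K3→K4: 343.9 NM  (cumulative 1148.0 NM)
K4→K5: 145.3 NM  (cumulative 1293.3 NM)
K5→K6: 206.2 NM  (cumulative 1499.5 NM)
Cumulative distance at K6 ≈ 1500 NM.

1500 NM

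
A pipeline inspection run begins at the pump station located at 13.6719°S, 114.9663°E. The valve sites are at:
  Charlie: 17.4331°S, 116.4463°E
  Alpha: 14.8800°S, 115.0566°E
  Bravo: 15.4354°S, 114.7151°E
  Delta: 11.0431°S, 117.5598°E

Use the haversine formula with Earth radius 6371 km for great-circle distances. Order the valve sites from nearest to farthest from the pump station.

Distance from the pump station at 13.6719°S, 114.9663°E to each:
Alpha 14.8800°S, 115.0566°E: 134.7 km
Bravo 15.4354°S, 114.7151°E: 197.9 km
Delta 11.0431°S, 117.5598°E: 405.9 km
Charlie 17.4331°S, 116.4463°E: 447.3 km

Alpha, Bravo, Delta, Charlie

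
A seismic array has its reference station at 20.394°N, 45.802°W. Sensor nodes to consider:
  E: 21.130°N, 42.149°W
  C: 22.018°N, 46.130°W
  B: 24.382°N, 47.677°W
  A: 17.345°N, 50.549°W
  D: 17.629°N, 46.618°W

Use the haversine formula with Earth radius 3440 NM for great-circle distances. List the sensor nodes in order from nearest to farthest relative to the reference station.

Distance from the reference station at 20.394°N, 45.802°W to each:
C 22.018°N, 46.130°W: 99.2 NM
D 17.629°N, 46.618°W: 172.3 NM
E 21.130°N, 42.149°W: 209.8 NM
B 24.382°N, 47.677°W: 261.1 NM
A 17.345°N, 50.549°W: 325.9 NM

C, D, E, B, A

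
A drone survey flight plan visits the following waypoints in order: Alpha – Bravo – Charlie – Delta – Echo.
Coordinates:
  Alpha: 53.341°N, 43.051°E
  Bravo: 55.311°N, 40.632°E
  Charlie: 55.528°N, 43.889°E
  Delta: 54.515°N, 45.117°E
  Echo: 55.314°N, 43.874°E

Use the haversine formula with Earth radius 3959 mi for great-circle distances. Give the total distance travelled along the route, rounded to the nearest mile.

455 mi

Leg distances:
Alpha→Bravo: 167.4 mi  (cumulative 167.4 mi)
Bravo→Charlie: 128.6 mi  (cumulative 296.0 mi)
Charlie→Delta: 85.2 mi  (cumulative 381.2 mi)
Delta→Echo: 74.1 mi  (cumulative 455.3 mi)
Total route length ≈ 455 mi.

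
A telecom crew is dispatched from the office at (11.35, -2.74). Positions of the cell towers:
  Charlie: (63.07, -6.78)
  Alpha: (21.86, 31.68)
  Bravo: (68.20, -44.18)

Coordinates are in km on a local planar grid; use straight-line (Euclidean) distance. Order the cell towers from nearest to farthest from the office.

Computing each straight-line distance from (11.35, -2.74):
Alpha (21.86, 31.68): 36.0 km
Charlie (63.07, -6.78): 51.9 km
Bravo (68.20, -44.18): 70.4 km

Alpha, Charlie, Bravo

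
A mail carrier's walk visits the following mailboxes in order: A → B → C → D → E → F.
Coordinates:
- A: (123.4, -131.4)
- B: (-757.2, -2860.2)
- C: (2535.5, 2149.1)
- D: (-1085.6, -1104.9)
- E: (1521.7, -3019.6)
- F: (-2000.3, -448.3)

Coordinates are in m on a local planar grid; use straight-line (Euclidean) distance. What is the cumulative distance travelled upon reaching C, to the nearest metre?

8862 m

Leg distances:
A→B: 2867.4 m  (cumulative 2867.4 m)
B→C: 5994.6 m  (cumulative 8861.9 m)
Cumulative distance at C ≈ 8862 m.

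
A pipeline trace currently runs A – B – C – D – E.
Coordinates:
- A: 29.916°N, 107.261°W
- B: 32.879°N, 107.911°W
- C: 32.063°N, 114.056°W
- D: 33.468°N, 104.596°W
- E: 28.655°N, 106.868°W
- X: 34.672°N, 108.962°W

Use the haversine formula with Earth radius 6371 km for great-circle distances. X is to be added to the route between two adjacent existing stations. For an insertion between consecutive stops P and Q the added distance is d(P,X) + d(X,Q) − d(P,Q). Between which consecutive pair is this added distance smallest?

Added distance for inserting X between each consecutive pair:
A–B: 439.0 km
B–C: 193.1 km
C–D: 80.7 km
D–E: 544.3 km
Smallest added distance is 80.7 km, inserting between C and D.

between C and D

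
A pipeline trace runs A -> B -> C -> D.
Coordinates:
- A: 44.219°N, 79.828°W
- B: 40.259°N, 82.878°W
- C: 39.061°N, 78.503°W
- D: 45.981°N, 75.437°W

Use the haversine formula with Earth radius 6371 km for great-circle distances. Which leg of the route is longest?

Leg distances:
A→B: 506.8 km
B→C: 397.4 km
C→D: 809.3 km
The longest leg is C–D at 809.3 km.

C–D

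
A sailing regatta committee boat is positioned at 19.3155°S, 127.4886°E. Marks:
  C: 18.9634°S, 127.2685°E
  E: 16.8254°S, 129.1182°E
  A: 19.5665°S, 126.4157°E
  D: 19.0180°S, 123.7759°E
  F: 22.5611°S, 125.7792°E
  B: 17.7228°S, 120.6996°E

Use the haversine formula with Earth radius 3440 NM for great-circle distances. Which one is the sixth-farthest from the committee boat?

C

Distance to each, sorted:
B: 398.1 NM
F: 217.2 NM
D: 211.3 NM
E: 176.1 NM
A: 62.6 NM
C: 24.6 NM
The sixth-farthest is C at 24.6 NM.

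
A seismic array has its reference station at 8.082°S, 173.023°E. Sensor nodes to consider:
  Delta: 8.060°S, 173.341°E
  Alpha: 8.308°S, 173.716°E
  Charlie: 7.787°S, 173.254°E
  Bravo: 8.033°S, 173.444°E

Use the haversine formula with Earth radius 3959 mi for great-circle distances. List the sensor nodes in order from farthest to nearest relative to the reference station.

Distance from the reference station at 8.082°S, 173.023°E to each:
Alpha 8.308°S, 173.716°E: 49.9 mi
Bravo 8.033°S, 173.444°E: 29.0 mi
Charlie 7.787°S, 173.254°E: 25.8 mi
Delta 8.060°S, 173.341°E: 21.8 mi

Alpha, Bravo, Charlie, Delta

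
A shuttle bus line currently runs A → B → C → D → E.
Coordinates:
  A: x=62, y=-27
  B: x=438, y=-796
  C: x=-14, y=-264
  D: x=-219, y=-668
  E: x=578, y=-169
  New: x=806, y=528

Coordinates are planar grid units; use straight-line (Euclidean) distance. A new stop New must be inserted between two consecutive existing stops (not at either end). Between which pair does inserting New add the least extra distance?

Added distance for inserting New between each consecutive pair:
A–B: 1446.4
B–C: 1816.1
C–D: 2262.1
D–E: 1368.2
Smallest added distance is 1368.2, inserting between D and E.

between D and E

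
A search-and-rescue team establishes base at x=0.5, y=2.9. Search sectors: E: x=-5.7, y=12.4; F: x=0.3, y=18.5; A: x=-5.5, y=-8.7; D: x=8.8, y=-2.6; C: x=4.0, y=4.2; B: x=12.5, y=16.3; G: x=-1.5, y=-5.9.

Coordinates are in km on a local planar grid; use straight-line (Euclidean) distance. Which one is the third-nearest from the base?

D

Distances from the base (x=0.5, y=2.9):
C: 3.7 km
G: 9.0 km
D: 10.0 km
E: 11.3 km
A: 13.1 km
F: 15.6 km
B: 18.0 km
The third-nearest is D at 10.0 km.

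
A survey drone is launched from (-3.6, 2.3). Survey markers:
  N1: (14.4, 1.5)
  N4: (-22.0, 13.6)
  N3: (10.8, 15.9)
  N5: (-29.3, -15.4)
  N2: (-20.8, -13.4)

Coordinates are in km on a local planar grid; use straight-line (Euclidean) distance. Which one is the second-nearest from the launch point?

N3

Distances from the launch point ((-3.6, 2.3)):
N1: 18.0 km
N3: 19.8 km
N4: 21.6 km
N2: 23.3 km
N5: 31.2 km
The second-nearest is N3 at 19.8 km.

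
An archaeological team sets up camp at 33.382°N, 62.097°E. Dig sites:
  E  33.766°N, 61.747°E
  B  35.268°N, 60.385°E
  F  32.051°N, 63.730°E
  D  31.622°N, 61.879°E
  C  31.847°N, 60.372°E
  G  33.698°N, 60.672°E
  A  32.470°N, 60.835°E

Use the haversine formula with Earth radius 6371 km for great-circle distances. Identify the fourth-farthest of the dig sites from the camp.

D

Distances from the camp (33.382°N, 62.097°E):
B: 262.1 km
C: 235.0 km
F: 212.7 km
D: 196.8 km
A: 155.4 km
G: 136.7 km
E: 53.6 km
The fourth-farthest is D at 196.8 km.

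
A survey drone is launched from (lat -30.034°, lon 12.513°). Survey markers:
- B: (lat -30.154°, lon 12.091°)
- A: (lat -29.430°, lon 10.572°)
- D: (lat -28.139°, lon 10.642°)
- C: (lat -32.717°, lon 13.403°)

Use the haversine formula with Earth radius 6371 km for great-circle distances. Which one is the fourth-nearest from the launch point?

C

Distance to each, sorted:
B: 42.7 km
A: 199.1 km
D: 278.3 km
C: 310.1 km
The fourth-nearest is C at 310.1 km.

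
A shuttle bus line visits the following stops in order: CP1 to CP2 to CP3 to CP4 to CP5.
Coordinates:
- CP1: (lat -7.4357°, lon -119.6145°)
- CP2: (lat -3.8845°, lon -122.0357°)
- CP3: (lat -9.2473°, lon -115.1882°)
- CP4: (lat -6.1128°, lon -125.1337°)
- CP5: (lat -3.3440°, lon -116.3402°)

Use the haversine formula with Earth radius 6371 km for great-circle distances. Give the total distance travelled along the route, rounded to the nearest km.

Leg distances:
CP1→CP2: 477.2 km  (cumulative 477.2 km)
CP2→CP3: 963.0 km  (cumulative 1440.1 km)
CP3→CP4: 1149.9 km  (cumulative 2590.0 km)
CP4→CP5: 1021.8 km  (cumulative 3611.9 km)
Total route length ≈ 3612 km.

3612 km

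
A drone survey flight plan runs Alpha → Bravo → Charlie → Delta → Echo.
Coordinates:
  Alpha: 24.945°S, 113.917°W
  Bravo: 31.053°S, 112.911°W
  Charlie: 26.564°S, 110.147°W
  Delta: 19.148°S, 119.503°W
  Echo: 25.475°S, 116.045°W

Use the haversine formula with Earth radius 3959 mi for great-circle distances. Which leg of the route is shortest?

Leg distances:
Alpha→Bravo: 426.5 mi
Bravo→Charlie: 352.4 mi
Charlie→Delta: 785.2 mi
Delta→Echo: 489.8 mi
The shortest leg is Bravo–Charlie at 352.4 mi.

Bravo–Charlie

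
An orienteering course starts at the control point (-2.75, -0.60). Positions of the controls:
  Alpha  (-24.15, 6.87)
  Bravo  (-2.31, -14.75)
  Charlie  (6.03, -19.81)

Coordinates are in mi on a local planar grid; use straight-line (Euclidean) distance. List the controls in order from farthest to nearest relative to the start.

Alpha, Charlie, Bravo

Distances from the start:
Alpha (-24.15, 6.87): 22.7 mi
Charlie (6.03, -19.81): 21.1 mi
Bravo (-2.31, -14.75): 14.2 mi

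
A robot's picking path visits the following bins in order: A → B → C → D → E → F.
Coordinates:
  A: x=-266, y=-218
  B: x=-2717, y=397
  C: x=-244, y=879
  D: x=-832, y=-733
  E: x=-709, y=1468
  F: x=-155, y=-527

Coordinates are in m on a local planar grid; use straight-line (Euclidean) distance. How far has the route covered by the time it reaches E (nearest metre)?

8967 m

Leg distances:
A→B: 2527.0 m  (cumulative 2527.0 m)
B→C: 2519.5 m  (cumulative 5046.5 m)
C→D: 1715.9 m  (cumulative 6762.4 m)
D→E: 2204.4 m  (cumulative 8966.8 m)
Cumulative distance at E ≈ 8967 m.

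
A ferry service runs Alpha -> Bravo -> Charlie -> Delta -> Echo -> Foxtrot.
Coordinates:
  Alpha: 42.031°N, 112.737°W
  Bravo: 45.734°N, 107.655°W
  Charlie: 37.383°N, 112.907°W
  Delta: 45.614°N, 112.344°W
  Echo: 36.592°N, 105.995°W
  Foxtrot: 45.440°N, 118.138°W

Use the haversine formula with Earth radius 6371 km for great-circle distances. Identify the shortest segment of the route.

Alpha–Bravo

Leg distances:
Alpha→Bravo: 578.9 km
Bravo→Charlie: 1025.7 km
Charlie→Delta: 916.4 km
Delta→Echo: 1134.6 km
Echo→Foxtrot: 1413.3 km
The shortest leg is Alpha–Bravo at 578.9 km.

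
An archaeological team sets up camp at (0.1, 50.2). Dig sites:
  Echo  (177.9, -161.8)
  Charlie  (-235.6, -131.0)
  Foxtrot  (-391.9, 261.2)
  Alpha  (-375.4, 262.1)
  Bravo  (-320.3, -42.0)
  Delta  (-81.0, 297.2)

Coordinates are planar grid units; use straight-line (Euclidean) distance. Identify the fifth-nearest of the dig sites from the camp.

Distance to each, sorted:
Delta: 260.0
Echo: 276.7
Charlie: 297.3
Bravo: 333.4
Alpha: 431.2
Foxtrot: 445.2
The fifth-nearest is Alpha at 431.2.

Alpha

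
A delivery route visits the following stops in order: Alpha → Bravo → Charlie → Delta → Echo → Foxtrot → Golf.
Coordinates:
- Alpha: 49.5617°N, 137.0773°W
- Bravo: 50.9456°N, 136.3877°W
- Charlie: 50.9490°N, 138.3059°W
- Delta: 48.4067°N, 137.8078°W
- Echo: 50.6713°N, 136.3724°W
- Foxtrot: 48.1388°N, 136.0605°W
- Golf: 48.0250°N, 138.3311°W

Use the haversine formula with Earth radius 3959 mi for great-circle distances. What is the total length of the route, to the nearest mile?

811 mi

Leg distances:
Alpha→Bravo: 100.4 mi  (cumulative 100.4 mi)
Bravo→Charlie: 83.5 mi  (cumulative 183.9 mi)
Charlie→Delta: 177.1 mi  (cumulative 360.9 mi)
Delta→Echo: 169.2 mi  (cumulative 530.1 mi)
Echo→Foxtrot: 175.6 mi  (cumulative 705.7 mi)
Foxtrot→Golf: 105.1 mi  (cumulative 810.8 mi)
Total route length ≈ 811 mi.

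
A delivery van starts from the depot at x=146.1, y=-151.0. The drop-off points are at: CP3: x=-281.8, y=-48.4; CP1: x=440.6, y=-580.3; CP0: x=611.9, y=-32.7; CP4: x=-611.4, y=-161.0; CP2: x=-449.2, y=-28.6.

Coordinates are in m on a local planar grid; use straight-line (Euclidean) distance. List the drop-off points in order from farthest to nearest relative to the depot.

CP4, CP2, CP1, CP0, CP3

Distances from the depot:
CP4 x=-611.4, y=-161.0: 757.6 m
CP2 x=-449.2, y=-28.6: 607.8 m
CP1 x=440.6, y=-580.3: 520.6 m
CP0 x=611.9, y=-32.7: 480.6 m
CP3 x=-281.8, y=-48.4: 440.0 m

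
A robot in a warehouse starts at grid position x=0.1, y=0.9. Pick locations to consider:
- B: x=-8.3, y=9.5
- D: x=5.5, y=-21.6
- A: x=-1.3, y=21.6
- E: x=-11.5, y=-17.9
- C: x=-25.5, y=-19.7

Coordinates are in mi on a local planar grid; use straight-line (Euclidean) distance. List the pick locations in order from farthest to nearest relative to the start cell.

C, D, E, A, B

Computing each straight-line distance from x=0.1, y=0.9:
C x=-25.5, y=-19.7: 32.9 mi
D x=5.5, y=-21.6: 23.1 mi
E x=-11.5, y=-17.9: 22.1 mi
A x=-1.3, y=21.6: 20.7 mi
B x=-8.3, y=9.5: 12.0 mi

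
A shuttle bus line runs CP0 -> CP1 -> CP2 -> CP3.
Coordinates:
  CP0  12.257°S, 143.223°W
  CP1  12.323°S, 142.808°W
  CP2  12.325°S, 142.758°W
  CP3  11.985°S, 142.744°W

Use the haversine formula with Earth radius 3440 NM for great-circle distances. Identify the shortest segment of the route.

Leg distances:
CP0→CP1: 24.7 NM
CP1→CP2: 2.9 NM
CP2→CP3: 20.4 NM
The shortest leg is CP1–CP2 at 2.9 NM.

CP1–CP2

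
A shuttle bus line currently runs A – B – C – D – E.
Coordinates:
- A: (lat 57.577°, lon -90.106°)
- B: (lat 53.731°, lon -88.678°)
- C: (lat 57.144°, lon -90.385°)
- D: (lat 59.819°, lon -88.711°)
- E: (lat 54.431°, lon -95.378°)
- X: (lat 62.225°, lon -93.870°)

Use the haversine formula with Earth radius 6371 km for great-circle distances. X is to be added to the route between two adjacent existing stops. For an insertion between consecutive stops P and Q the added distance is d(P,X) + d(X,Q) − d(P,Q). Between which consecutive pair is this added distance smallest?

between D and E

Added distance for inserting X between each consecutive pair:
A–B: 1112.8 km
B–C: 1195.3 km
C–D: 670.3 km
D–E: 535.7 km
Smallest added distance is 535.7 km, inserting between D and E.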